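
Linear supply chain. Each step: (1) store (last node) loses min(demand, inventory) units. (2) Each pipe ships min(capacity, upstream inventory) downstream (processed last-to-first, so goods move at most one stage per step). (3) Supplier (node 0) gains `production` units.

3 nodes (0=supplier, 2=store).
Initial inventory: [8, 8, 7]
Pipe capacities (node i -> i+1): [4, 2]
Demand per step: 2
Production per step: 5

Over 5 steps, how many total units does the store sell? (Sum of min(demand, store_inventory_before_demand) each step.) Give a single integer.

Step 1: sold=2 (running total=2) -> [9 10 7]
Step 2: sold=2 (running total=4) -> [10 12 7]
Step 3: sold=2 (running total=6) -> [11 14 7]
Step 4: sold=2 (running total=8) -> [12 16 7]
Step 5: sold=2 (running total=10) -> [13 18 7]

Answer: 10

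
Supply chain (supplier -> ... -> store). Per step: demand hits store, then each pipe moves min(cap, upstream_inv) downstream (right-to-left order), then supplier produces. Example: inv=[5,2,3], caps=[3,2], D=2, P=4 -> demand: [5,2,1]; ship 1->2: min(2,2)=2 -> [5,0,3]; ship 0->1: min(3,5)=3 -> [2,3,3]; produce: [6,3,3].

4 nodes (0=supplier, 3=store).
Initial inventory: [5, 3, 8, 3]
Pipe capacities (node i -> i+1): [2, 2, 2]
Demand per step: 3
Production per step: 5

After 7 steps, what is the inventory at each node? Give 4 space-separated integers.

Step 1: demand=3,sold=3 ship[2->3]=2 ship[1->2]=2 ship[0->1]=2 prod=5 -> inv=[8 3 8 2]
Step 2: demand=3,sold=2 ship[2->3]=2 ship[1->2]=2 ship[0->1]=2 prod=5 -> inv=[11 3 8 2]
Step 3: demand=3,sold=2 ship[2->3]=2 ship[1->2]=2 ship[0->1]=2 prod=5 -> inv=[14 3 8 2]
Step 4: demand=3,sold=2 ship[2->3]=2 ship[1->2]=2 ship[0->1]=2 prod=5 -> inv=[17 3 8 2]
Step 5: demand=3,sold=2 ship[2->3]=2 ship[1->2]=2 ship[0->1]=2 prod=5 -> inv=[20 3 8 2]
Step 6: demand=3,sold=2 ship[2->3]=2 ship[1->2]=2 ship[0->1]=2 prod=5 -> inv=[23 3 8 2]
Step 7: demand=3,sold=2 ship[2->3]=2 ship[1->2]=2 ship[0->1]=2 prod=5 -> inv=[26 3 8 2]

26 3 8 2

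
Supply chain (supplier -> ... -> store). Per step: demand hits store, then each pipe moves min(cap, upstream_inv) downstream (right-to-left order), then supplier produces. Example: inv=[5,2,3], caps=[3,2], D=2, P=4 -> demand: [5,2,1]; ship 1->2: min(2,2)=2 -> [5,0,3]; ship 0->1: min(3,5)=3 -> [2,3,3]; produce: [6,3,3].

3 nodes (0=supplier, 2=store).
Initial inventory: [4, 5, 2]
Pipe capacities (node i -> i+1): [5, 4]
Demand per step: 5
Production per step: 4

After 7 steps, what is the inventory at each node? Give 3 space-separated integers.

Step 1: demand=5,sold=2 ship[1->2]=4 ship[0->1]=4 prod=4 -> inv=[4 5 4]
Step 2: demand=5,sold=4 ship[1->2]=4 ship[0->1]=4 prod=4 -> inv=[4 5 4]
Step 3: demand=5,sold=4 ship[1->2]=4 ship[0->1]=4 prod=4 -> inv=[4 5 4]
Step 4: demand=5,sold=4 ship[1->2]=4 ship[0->1]=4 prod=4 -> inv=[4 5 4]
Step 5: demand=5,sold=4 ship[1->2]=4 ship[0->1]=4 prod=4 -> inv=[4 5 4]
Step 6: demand=5,sold=4 ship[1->2]=4 ship[0->1]=4 prod=4 -> inv=[4 5 4]
Step 7: demand=5,sold=4 ship[1->2]=4 ship[0->1]=4 prod=4 -> inv=[4 5 4]

4 5 4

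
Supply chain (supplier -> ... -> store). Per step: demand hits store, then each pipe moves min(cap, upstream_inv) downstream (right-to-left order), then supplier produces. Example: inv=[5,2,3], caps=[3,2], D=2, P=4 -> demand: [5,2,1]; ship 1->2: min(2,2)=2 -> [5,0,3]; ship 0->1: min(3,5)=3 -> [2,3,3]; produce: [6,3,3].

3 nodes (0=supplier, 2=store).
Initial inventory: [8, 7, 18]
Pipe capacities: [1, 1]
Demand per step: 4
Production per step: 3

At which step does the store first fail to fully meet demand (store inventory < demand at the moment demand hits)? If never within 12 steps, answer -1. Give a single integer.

Step 1: demand=4,sold=4 ship[1->2]=1 ship[0->1]=1 prod=3 -> [10 7 15]
Step 2: demand=4,sold=4 ship[1->2]=1 ship[0->1]=1 prod=3 -> [12 7 12]
Step 3: demand=4,sold=4 ship[1->2]=1 ship[0->1]=1 prod=3 -> [14 7 9]
Step 4: demand=4,sold=4 ship[1->2]=1 ship[0->1]=1 prod=3 -> [16 7 6]
Step 5: demand=4,sold=4 ship[1->2]=1 ship[0->1]=1 prod=3 -> [18 7 3]
Step 6: demand=4,sold=3 ship[1->2]=1 ship[0->1]=1 prod=3 -> [20 7 1]
Step 7: demand=4,sold=1 ship[1->2]=1 ship[0->1]=1 prod=3 -> [22 7 1]
Step 8: demand=4,sold=1 ship[1->2]=1 ship[0->1]=1 prod=3 -> [24 7 1]
Step 9: demand=4,sold=1 ship[1->2]=1 ship[0->1]=1 prod=3 -> [26 7 1]
Step 10: demand=4,sold=1 ship[1->2]=1 ship[0->1]=1 prod=3 -> [28 7 1]
Step 11: demand=4,sold=1 ship[1->2]=1 ship[0->1]=1 prod=3 -> [30 7 1]
Step 12: demand=4,sold=1 ship[1->2]=1 ship[0->1]=1 prod=3 -> [32 7 1]
First stockout at step 6

6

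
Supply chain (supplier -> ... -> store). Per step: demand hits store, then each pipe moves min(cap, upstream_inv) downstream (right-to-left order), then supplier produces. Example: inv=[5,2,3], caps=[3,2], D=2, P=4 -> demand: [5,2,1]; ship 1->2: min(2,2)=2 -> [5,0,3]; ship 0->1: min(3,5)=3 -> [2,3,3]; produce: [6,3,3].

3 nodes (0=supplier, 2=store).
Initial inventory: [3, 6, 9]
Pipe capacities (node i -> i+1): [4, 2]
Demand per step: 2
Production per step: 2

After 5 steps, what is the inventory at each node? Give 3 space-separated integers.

Step 1: demand=2,sold=2 ship[1->2]=2 ship[0->1]=3 prod=2 -> inv=[2 7 9]
Step 2: demand=2,sold=2 ship[1->2]=2 ship[0->1]=2 prod=2 -> inv=[2 7 9]
Step 3: demand=2,sold=2 ship[1->2]=2 ship[0->1]=2 prod=2 -> inv=[2 7 9]
Step 4: demand=2,sold=2 ship[1->2]=2 ship[0->1]=2 prod=2 -> inv=[2 7 9]
Step 5: demand=2,sold=2 ship[1->2]=2 ship[0->1]=2 prod=2 -> inv=[2 7 9]

2 7 9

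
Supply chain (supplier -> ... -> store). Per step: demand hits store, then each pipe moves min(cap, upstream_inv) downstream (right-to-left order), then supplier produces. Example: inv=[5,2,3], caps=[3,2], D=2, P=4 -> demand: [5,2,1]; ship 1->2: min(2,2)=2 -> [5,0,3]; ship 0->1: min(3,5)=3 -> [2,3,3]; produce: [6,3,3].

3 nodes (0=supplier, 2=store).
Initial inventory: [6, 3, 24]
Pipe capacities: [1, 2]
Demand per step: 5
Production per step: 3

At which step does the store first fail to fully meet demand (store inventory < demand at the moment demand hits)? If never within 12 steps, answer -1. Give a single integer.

Step 1: demand=5,sold=5 ship[1->2]=2 ship[0->1]=1 prod=3 -> [8 2 21]
Step 2: demand=5,sold=5 ship[1->2]=2 ship[0->1]=1 prod=3 -> [10 1 18]
Step 3: demand=5,sold=5 ship[1->2]=1 ship[0->1]=1 prod=3 -> [12 1 14]
Step 4: demand=5,sold=5 ship[1->2]=1 ship[0->1]=1 prod=3 -> [14 1 10]
Step 5: demand=5,sold=5 ship[1->2]=1 ship[0->1]=1 prod=3 -> [16 1 6]
Step 6: demand=5,sold=5 ship[1->2]=1 ship[0->1]=1 prod=3 -> [18 1 2]
Step 7: demand=5,sold=2 ship[1->2]=1 ship[0->1]=1 prod=3 -> [20 1 1]
Step 8: demand=5,sold=1 ship[1->2]=1 ship[0->1]=1 prod=3 -> [22 1 1]
Step 9: demand=5,sold=1 ship[1->2]=1 ship[0->1]=1 prod=3 -> [24 1 1]
Step 10: demand=5,sold=1 ship[1->2]=1 ship[0->1]=1 prod=3 -> [26 1 1]
Step 11: demand=5,sold=1 ship[1->2]=1 ship[0->1]=1 prod=3 -> [28 1 1]
Step 12: demand=5,sold=1 ship[1->2]=1 ship[0->1]=1 prod=3 -> [30 1 1]
First stockout at step 7

7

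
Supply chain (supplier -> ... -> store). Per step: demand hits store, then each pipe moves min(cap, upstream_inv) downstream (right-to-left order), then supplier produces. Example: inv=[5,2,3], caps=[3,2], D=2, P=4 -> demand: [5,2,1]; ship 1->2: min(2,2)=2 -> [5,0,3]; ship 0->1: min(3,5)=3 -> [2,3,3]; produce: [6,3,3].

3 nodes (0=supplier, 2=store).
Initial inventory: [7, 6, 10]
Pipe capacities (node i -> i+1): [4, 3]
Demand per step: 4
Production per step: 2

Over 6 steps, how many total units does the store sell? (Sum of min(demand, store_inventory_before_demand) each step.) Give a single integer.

Answer: 24

Derivation:
Step 1: sold=4 (running total=4) -> [5 7 9]
Step 2: sold=4 (running total=8) -> [3 8 8]
Step 3: sold=4 (running total=12) -> [2 8 7]
Step 4: sold=4 (running total=16) -> [2 7 6]
Step 5: sold=4 (running total=20) -> [2 6 5]
Step 6: sold=4 (running total=24) -> [2 5 4]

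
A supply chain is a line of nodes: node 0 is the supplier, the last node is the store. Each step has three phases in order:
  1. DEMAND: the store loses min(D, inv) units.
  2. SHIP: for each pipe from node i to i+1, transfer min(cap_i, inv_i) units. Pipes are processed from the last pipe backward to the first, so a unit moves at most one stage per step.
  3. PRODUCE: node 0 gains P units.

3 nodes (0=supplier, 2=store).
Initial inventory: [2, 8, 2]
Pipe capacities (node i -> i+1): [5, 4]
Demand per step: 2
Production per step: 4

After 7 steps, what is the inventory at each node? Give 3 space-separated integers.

Step 1: demand=2,sold=2 ship[1->2]=4 ship[0->1]=2 prod=4 -> inv=[4 6 4]
Step 2: demand=2,sold=2 ship[1->2]=4 ship[0->1]=4 prod=4 -> inv=[4 6 6]
Step 3: demand=2,sold=2 ship[1->2]=4 ship[0->1]=4 prod=4 -> inv=[4 6 8]
Step 4: demand=2,sold=2 ship[1->2]=4 ship[0->1]=4 prod=4 -> inv=[4 6 10]
Step 5: demand=2,sold=2 ship[1->2]=4 ship[0->1]=4 prod=4 -> inv=[4 6 12]
Step 6: demand=2,sold=2 ship[1->2]=4 ship[0->1]=4 prod=4 -> inv=[4 6 14]
Step 7: demand=2,sold=2 ship[1->2]=4 ship[0->1]=4 prod=4 -> inv=[4 6 16]

4 6 16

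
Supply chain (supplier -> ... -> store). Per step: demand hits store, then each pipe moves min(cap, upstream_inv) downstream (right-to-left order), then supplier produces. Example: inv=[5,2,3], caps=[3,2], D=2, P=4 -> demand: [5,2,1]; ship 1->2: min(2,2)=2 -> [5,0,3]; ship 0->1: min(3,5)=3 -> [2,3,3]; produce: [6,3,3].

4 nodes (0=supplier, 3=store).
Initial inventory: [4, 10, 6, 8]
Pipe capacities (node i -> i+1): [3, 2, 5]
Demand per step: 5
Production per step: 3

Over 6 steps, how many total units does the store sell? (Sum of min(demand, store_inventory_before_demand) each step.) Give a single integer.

Step 1: sold=5 (running total=5) -> [4 11 3 8]
Step 2: sold=5 (running total=10) -> [4 12 2 6]
Step 3: sold=5 (running total=15) -> [4 13 2 3]
Step 4: sold=3 (running total=18) -> [4 14 2 2]
Step 5: sold=2 (running total=20) -> [4 15 2 2]
Step 6: sold=2 (running total=22) -> [4 16 2 2]

Answer: 22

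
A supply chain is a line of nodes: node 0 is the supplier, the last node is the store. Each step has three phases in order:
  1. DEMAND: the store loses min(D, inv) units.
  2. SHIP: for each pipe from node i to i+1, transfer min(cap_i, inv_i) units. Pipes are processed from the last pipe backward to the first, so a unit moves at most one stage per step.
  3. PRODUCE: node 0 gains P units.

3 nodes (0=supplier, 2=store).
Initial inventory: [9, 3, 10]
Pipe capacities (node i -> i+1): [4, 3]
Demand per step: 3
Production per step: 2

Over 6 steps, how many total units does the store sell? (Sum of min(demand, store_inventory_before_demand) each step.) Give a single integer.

Answer: 18

Derivation:
Step 1: sold=3 (running total=3) -> [7 4 10]
Step 2: sold=3 (running total=6) -> [5 5 10]
Step 3: sold=3 (running total=9) -> [3 6 10]
Step 4: sold=3 (running total=12) -> [2 6 10]
Step 5: sold=3 (running total=15) -> [2 5 10]
Step 6: sold=3 (running total=18) -> [2 4 10]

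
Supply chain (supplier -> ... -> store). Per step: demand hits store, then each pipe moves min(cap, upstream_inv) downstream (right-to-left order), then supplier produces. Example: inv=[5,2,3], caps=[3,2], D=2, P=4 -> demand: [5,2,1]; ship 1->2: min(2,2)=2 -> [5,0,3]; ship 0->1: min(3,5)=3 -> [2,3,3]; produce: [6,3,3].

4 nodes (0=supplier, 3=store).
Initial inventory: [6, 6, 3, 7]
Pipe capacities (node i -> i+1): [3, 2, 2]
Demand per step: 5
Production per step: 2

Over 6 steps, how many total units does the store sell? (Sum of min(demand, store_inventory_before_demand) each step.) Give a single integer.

Answer: 17

Derivation:
Step 1: sold=5 (running total=5) -> [5 7 3 4]
Step 2: sold=4 (running total=9) -> [4 8 3 2]
Step 3: sold=2 (running total=11) -> [3 9 3 2]
Step 4: sold=2 (running total=13) -> [2 10 3 2]
Step 5: sold=2 (running total=15) -> [2 10 3 2]
Step 6: sold=2 (running total=17) -> [2 10 3 2]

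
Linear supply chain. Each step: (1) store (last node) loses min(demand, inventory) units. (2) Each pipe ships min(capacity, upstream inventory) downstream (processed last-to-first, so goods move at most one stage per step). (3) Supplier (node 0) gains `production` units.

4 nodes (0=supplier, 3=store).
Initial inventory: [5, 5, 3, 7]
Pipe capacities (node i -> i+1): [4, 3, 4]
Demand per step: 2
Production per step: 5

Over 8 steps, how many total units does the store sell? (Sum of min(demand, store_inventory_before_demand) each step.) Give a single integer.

Step 1: sold=2 (running total=2) -> [6 6 3 8]
Step 2: sold=2 (running total=4) -> [7 7 3 9]
Step 3: sold=2 (running total=6) -> [8 8 3 10]
Step 4: sold=2 (running total=8) -> [9 9 3 11]
Step 5: sold=2 (running total=10) -> [10 10 3 12]
Step 6: sold=2 (running total=12) -> [11 11 3 13]
Step 7: sold=2 (running total=14) -> [12 12 3 14]
Step 8: sold=2 (running total=16) -> [13 13 3 15]

Answer: 16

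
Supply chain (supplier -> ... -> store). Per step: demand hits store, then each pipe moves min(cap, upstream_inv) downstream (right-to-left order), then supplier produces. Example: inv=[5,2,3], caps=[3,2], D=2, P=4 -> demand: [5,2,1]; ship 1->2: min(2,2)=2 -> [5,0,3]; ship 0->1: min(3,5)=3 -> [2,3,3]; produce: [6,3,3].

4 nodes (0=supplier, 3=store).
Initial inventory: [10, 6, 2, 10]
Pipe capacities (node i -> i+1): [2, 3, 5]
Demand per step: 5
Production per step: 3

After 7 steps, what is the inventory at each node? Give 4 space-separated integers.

Step 1: demand=5,sold=5 ship[2->3]=2 ship[1->2]=3 ship[0->1]=2 prod=3 -> inv=[11 5 3 7]
Step 2: demand=5,sold=5 ship[2->3]=3 ship[1->2]=3 ship[0->1]=2 prod=3 -> inv=[12 4 3 5]
Step 3: demand=5,sold=5 ship[2->3]=3 ship[1->2]=3 ship[0->1]=2 prod=3 -> inv=[13 3 3 3]
Step 4: demand=5,sold=3 ship[2->3]=3 ship[1->2]=3 ship[0->1]=2 prod=3 -> inv=[14 2 3 3]
Step 5: demand=5,sold=3 ship[2->3]=3 ship[1->2]=2 ship[0->1]=2 prod=3 -> inv=[15 2 2 3]
Step 6: demand=5,sold=3 ship[2->3]=2 ship[1->2]=2 ship[0->1]=2 prod=3 -> inv=[16 2 2 2]
Step 7: demand=5,sold=2 ship[2->3]=2 ship[1->2]=2 ship[0->1]=2 prod=3 -> inv=[17 2 2 2]

17 2 2 2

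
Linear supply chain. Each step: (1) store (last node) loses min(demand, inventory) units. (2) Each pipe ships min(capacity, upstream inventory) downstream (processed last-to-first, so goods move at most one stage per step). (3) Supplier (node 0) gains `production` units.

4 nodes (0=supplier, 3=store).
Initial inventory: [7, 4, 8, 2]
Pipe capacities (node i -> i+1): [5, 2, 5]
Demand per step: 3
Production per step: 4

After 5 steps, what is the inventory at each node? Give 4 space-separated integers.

Step 1: demand=3,sold=2 ship[2->3]=5 ship[1->2]=2 ship[0->1]=5 prod=4 -> inv=[6 7 5 5]
Step 2: demand=3,sold=3 ship[2->3]=5 ship[1->2]=2 ship[0->1]=5 prod=4 -> inv=[5 10 2 7]
Step 3: demand=3,sold=3 ship[2->3]=2 ship[1->2]=2 ship[0->1]=5 prod=4 -> inv=[4 13 2 6]
Step 4: demand=3,sold=3 ship[2->3]=2 ship[1->2]=2 ship[0->1]=4 prod=4 -> inv=[4 15 2 5]
Step 5: demand=3,sold=3 ship[2->3]=2 ship[1->2]=2 ship[0->1]=4 prod=4 -> inv=[4 17 2 4]

4 17 2 4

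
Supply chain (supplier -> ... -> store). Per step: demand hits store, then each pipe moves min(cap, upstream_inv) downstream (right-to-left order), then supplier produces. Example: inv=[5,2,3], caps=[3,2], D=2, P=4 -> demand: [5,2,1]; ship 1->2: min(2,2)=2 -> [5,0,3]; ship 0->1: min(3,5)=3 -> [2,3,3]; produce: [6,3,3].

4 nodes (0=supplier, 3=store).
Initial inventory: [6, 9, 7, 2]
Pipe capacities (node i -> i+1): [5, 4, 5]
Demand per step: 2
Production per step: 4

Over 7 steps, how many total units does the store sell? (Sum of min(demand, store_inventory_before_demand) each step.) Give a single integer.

Answer: 14

Derivation:
Step 1: sold=2 (running total=2) -> [5 10 6 5]
Step 2: sold=2 (running total=4) -> [4 11 5 8]
Step 3: sold=2 (running total=6) -> [4 11 4 11]
Step 4: sold=2 (running total=8) -> [4 11 4 13]
Step 5: sold=2 (running total=10) -> [4 11 4 15]
Step 6: sold=2 (running total=12) -> [4 11 4 17]
Step 7: sold=2 (running total=14) -> [4 11 4 19]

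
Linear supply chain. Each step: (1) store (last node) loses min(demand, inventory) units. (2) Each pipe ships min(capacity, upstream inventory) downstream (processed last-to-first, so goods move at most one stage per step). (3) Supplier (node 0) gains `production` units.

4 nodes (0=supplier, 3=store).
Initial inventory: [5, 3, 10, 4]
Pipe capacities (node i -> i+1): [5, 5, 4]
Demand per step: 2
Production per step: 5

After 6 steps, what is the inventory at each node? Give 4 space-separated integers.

Step 1: demand=2,sold=2 ship[2->3]=4 ship[1->2]=3 ship[0->1]=5 prod=5 -> inv=[5 5 9 6]
Step 2: demand=2,sold=2 ship[2->3]=4 ship[1->2]=5 ship[0->1]=5 prod=5 -> inv=[5 5 10 8]
Step 3: demand=2,sold=2 ship[2->3]=4 ship[1->2]=5 ship[0->1]=5 prod=5 -> inv=[5 5 11 10]
Step 4: demand=2,sold=2 ship[2->3]=4 ship[1->2]=5 ship[0->1]=5 prod=5 -> inv=[5 5 12 12]
Step 5: demand=2,sold=2 ship[2->3]=4 ship[1->2]=5 ship[0->1]=5 prod=5 -> inv=[5 5 13 14]
Step 6: demand=2,sold=2 ship[2->3]=4 ship[1->2]=5 ship[0->1]=5 prod=5 -> inv=[5 5 14 16]

5 5 14 16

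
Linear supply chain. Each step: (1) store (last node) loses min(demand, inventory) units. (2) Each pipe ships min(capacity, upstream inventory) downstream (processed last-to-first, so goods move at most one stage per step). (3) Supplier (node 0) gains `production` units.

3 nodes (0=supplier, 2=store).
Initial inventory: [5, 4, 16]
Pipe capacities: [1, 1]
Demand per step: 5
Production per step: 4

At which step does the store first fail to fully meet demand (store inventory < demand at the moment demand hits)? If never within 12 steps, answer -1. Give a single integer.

Step 1: demand=5,sold=5 ship[1->2]=1 ship[0->1]=1 prod=4 -> [8 4 12]
Step 2: demand=5,sold=5 ship[1->2]=1 ship[0->1]=1 prod=4 -> [11 4 8]
Step 3: demand=5,sold=5 ship[1->2]=1 ship[0->1]=1 prod=4 -> [14 4 4]
Step 4: demand=5,sold=4 ship[1->2]=1 ship[0->1]=1 prod=4 -> [17 4 1]
Step 5: demand=5,sold=1 ship[1->2]=1 ship[0->1]=1 prod=4 -> [20 4 1]
Step 6: demand=5,sold=1 ship[1->2]=1 ship[0->1]=1 prod=4 -> [23 4 1]
Step 7: demand=5,sold=1 ship[1->2]=1 ship[0->1]=1 prod=4 -> [26 4 1]
Step 8: demand=5,sold=1 ship[1->2]=1 ship[0->1]=1 prod=4 -> [29 4 1]
Step 9: demand=5,sold=1 ship[1->2]=1 ship[0->1]=1 prod=4 -> [32 4 1]
Step 10: demand=5,sold=1 ship[1->2]=1 ship[0->1]=1 prod=4 -> [35 4 1]
Step 11: demand=5,sold=1 ship[1->2]=1 ship[0->1]=1 prod=4 -> [38 4 1]
Step 12: demand=5,sold=1 ship[1->2]=1 ship[0->1]=1 prod=4 -> [41 4 1]
First stockout at step 4

4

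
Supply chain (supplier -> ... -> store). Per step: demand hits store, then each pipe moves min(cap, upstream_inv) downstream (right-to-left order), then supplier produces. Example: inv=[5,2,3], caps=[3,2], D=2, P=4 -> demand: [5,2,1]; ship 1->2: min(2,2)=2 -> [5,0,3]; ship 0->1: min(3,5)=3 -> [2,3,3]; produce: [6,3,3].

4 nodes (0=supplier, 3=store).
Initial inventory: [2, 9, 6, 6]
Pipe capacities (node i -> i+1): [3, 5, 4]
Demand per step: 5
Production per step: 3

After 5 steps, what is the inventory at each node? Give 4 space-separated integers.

Step 1: demand=5,sold=5 ship[2->3]=4 ship[1->2]=5 ship[0->1]=2 prod=3 -> inv=[3 6 7 5]
Step 2: demand=5,sold=5 ship[2->3]=4 ship[1->2]=5 ship[0->1]=3 prod=3 -> inv=[3 4 8 4]
Step 3: demand=5,sold=4 ship[2->3]=4 ship[1->2]=4 ship[0->1]=3 prod=3 -> inv=[3 3 8 4]
Step 4: demand=5,sold=4 ship[2->3]=4 ship[1->2]=3 ship[0->1]=3 prod=3 -> inv=[3 3 7 4]
Step 5: demand=5,sold=4 ship[2->3]=4 ship[1->2]=3 ship[0->1]=3 prod=3 -> inv=[3 3 6 4]

3 3 6 4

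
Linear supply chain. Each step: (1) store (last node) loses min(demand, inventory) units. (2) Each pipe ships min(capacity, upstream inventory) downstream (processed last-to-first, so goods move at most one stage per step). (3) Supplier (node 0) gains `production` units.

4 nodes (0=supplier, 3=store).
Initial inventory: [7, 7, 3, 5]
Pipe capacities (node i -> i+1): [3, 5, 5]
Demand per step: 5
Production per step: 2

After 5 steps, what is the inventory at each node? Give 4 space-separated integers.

Step 1: demand=5,sold=5 ship[2->3]=3 ship[1->2]=5 ship[0->1]=3 prod=2 -> inv=[6 5 5 3]
Step 2: demand=5,sold=3 ship[2->3]=5 ship[1->2]=5 ship[0->1]=3 prod=2 -> inv=[5 3 5 5]
Step 3: demand=5,sold=5 ship[2->3]=5 ship[1->2]=3 ship[0->1]=3 prod=2 -> inv=[4 3 3 5]
Step 4: demand=5,sold=5 ship[2->3]=3 ship[1->2]=3 ship[0->1]=3 prod=2 -> inv=[3 3 3 3]
Step 5: demand=5,sold=3 ship[2->3]=3 ship[1->2]=3 ship[0->1]=3 prod=2 -> inv=[2 3 3 3]

2 3 3 3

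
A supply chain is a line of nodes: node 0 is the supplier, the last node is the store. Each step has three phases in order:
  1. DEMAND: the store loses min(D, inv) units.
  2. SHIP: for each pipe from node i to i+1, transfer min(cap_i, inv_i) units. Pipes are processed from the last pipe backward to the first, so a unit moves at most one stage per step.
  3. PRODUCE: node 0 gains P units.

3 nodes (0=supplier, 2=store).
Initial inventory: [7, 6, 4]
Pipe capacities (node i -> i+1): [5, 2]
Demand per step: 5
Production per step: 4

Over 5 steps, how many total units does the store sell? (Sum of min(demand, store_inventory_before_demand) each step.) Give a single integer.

Step 1: sold=4 (running total=4) -> [6 9 2]
Step 2: sold=2 (running total=6) -> [5 12 2]
Step 3: sold=2 (running total=8) -> [4 15 2]
Step 4: sold=2 (running total=10) -> [4 17 2]
Step 5: sold=2 (running total=12) -> [4 19 2]

Answer: 12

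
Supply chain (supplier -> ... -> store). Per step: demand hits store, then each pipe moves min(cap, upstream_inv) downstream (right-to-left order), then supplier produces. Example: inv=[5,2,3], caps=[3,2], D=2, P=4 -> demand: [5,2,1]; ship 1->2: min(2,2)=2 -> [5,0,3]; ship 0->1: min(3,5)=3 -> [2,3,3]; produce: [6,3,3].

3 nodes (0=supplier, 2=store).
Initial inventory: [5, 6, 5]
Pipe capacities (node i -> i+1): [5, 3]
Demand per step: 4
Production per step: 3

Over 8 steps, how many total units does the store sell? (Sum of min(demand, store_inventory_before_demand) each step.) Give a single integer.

Answer: 26

Derivation:
Step 1: sold=4 (running total=4) -> [3 8 4]
Step 2: sold=4 (running total=8) -> [3 8 3]
Step 3: sold=3 (running total=11) -> [3 8 3]
Step 4: sold=3 (running total=14) -> [3 8 3]
Step 5: sold=3 (running total=17) -> [3 8 3]
Step 6: sold=3 (running total=20) -> [3 8 3]
Step 7: sold=3 (running total=23) -> [3 8 3]
Step 8: sold=3 (running total=26) -> [3 8 3]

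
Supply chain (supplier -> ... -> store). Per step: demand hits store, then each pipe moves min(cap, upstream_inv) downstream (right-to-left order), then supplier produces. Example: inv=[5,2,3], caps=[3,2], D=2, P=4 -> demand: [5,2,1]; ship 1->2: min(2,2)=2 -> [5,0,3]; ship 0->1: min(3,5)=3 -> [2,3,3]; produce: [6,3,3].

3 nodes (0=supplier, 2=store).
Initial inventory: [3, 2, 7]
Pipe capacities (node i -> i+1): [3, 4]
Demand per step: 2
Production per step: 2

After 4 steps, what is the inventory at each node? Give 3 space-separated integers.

Step 1: demand=2,sold=2 ship[1->2]=2 ship[0->1]=3 prod=2 -> inv=[2 3 7]
Step 2: demand=2,sold=2 ship[1->2]=3 ship[0->1]=2 prod=2 -> inv=[2 2 8]
Step 3: demand=2,sold=2 ship[1->2]=2 ship[0->1]=2 prod=2 -> inv=[2 2 8]
Step 4: demand=2,sold=2 ship[1->2]=2 ship[0->1]=2 prod=2 -> inv=[2 2 8]

2 2 8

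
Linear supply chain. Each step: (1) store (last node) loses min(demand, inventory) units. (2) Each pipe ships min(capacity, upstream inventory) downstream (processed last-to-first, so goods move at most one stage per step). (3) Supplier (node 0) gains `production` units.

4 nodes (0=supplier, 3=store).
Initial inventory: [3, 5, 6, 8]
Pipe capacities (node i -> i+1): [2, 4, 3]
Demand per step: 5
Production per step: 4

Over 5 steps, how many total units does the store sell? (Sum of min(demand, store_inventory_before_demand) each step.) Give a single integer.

Step 1: sold=5 (running total=5) -> [5 3 7 6]
Step 2: sold=5 (running total=10) -> [7 2 7 4]
Step 3: sold=4 (running total=14) -> [9 2 6 3]
Step 4: sold=3 (running total=17) -> [11 2 5 3]
Step 5: sold=3 (running total=20) -> [13 2 4 3]

Answer: 20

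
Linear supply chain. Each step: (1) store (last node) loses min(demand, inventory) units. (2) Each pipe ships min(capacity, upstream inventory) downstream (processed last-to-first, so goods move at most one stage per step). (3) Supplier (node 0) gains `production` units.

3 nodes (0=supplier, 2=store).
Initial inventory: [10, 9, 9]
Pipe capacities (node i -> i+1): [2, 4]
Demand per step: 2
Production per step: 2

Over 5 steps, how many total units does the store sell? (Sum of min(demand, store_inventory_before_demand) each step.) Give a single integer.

Answer: 10

Derivation:
Step 1: sold=2 (running total=2) -> [10 7 11]
Step 2: sold=2 (running total=4) -> [10 5 13]
Step 3: sold=2 (running total=6) -> [10 3 15]
Step 4: sold=2 (running total=8) -> [10 2 16]
Step 5: sold=2 (running total=10) -> [10 2 16]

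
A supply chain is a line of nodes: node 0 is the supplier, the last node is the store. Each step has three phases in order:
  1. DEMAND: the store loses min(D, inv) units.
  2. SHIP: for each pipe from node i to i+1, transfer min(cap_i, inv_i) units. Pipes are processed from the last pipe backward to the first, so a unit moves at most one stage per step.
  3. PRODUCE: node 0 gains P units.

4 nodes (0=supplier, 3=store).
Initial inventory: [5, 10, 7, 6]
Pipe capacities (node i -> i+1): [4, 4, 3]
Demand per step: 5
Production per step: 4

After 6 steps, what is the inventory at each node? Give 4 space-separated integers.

Step 1: demand=5,sold=5 ship[2->3]=3 ship[1->2]=4 ship[0->1]=4 prod=4 -> inv=[5 10 8 4]
Step 2: demand=5,sold=4 ship[2->3]=3 ship[1->2]=4 ship[0->1]=4 prod=4 -> inv=[5 10 9 3]
Step 3: demand=5,sold=3 ship[2->3]=3 ship[1->2]=4 ship[0->1]=4 prod=4 -> inv=[5 10 10 3]
Step 4: demand=5,sold=3 ship[2->3]=3 ship[1->2]=4 ship[0->1]=4 prod=4 -> inv=[5 10 11 3]
Step 5: demand=5,sold=3 ship[2->3]=3 ship[1->2]=4 ship[0->1]=4 prod=4 -> inv=[5 10 12 3]
Step 6: demand=5,sold=3 ship[2->3]=3 ship[1->2]=4 ship[0->1]=4 prod=4 -> inv=[5 10 13 3]

5 10 13 3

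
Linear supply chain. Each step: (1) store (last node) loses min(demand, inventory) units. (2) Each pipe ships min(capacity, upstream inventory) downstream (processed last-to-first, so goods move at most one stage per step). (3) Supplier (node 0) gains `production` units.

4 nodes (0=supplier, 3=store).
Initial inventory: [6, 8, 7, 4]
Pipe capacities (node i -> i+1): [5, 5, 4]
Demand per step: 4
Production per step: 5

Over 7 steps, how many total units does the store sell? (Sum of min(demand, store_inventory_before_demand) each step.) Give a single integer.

Answer: 28

Derivation:
Step 1: sold=4 (running total=4) -> [6 8 8 4]
Step 2: sold=4 (running total=8) -> [6 8 9 4]
Step 3: sold=4 (running total=12) -> [6 8 10 4]
Step 4: sold=4 (running total=16) -> [6 8 11 4]
Step 5: sold=4 (running total=20) -> [6 8 12 4]
Step 6: sold=4 (running total=24) -> [6 8 13 4]
Step 7: sold=4 (running total=28) -> [6 8 14 4]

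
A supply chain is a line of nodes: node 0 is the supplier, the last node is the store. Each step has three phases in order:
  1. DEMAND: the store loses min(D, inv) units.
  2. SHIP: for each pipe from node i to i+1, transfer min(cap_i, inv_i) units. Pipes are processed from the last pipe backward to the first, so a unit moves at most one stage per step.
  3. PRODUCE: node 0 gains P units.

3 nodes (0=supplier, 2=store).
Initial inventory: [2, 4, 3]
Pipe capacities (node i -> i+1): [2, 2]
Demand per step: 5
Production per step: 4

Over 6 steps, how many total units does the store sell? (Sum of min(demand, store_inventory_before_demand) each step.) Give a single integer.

Answer: 13

Derivation:
Step 1: sold=3 (running total=3) -> [4 4 2]
Step 2: sold=2 (running total=5) -> [6 4 2]
Step 3: sold=2 (running total=7) -> [8 4 2]
Step 4: sold=2 (running total=9) -> [10 4 2]
Step 5: sold=2 (running total=11) -> [12 4 2]
Step 6: sold=2 (running total=13) -> [14 4 2]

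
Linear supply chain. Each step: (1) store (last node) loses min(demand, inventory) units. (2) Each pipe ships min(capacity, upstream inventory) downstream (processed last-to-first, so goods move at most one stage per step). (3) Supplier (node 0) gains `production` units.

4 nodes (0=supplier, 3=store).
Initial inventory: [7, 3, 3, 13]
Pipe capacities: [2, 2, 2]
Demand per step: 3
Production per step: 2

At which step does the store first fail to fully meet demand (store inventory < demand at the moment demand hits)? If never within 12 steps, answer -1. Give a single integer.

Step 1: demand=3,sold=3 ship[2->3]=2 ship[1->2]=2 ship[0->1]=2 prod=2 -> [7 3 3 12]
Step 2: demand=3,sold=3 ship[2->3]=2 ship[1->2]=2 ship[0->1]=2 prod=2 -> [7 3 3 11]
Step 3: demand=3,sold=3 ship[2->3]=2 ship[1->2]=2 ship[0->1]=2 prod=2 -> [7 3 3 10]
Step 4: demand=3,sold=3 ship[2->3]=2 ship[1->2]=2 ship[0->1]=2 prod=2 -> [7 3 3 9]
Step 5: demand=3,sold=3 ship[2->3]=2 ship[1->2]=2 ship[0->1]=2 prod=2 -> [7 3 3 8]
Step 6: demand=3,sold=3 ship[2->3]=2 ship[1->2]=2 ship[0->1]=2 prod=2 -> [7 3 3 7]
Step 7: demand=3,sold=3 ship[2->3]=2 ship[1->2]=2 ship[0->1]=2 prod=2 -> [7 3 3 6]
Step 8: demand=3,sold=3 ship[2->3]=2 ship[1->2]=2 ship[0->1]=2 prod=2 -> [7 3 3 5]
Step 9: demand=3,sold=3 ship[2->3]=2 ship[1->2]=2 ship[0->1]=2 prod=2 -> [7 3 3 4]
Step 10: demand=3,sold=3 ship[2->3]=2 ship[1->2]=2 ship[0->1]=2 prod=2 -> [7 3 3 3]
Step 11: demand=3,sold=3 ship[2->3]=2 ship[1->2]=2 ship[0->1]=2 prod=2 -> [7 3 3 2]
Step 12: demand=3,sold=2 ship[2->3]=2 ship[1->2]=2 ship[0->1]=2 prod=2 -> [7 3 3 2]
First stockout at step 12

12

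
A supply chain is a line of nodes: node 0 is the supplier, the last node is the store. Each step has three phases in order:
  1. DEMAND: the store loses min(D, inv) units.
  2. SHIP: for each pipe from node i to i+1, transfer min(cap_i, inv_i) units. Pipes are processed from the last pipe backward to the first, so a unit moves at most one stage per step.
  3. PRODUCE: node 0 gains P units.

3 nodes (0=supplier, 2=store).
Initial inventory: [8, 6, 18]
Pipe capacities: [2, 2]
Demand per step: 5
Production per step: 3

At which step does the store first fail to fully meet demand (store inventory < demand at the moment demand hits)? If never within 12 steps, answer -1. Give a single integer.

Step 1: demand=5,sold=5 ship[1->2]=2 ship[0->1]=2 prod=3 -> [9 6 15]
Step 2: demand=5,sold=5 ship[1->2]=2 ship[0->1]=2 prod=3 -> [10 6 12]
Step 3: demand=5,sold=5 ship[1->2]=2 ship[0->1]=2 prod=3 -> [11 6 9]
Step 4: demand=5,sold=5 ship[1->2]=2 ship[0->1]=2 prod=3 -> [12 6 6]
Step 5: demand=5,sold=5 ship[1->2]=2 ship[0->1]=2 prod=3 -> [13 6 3]
Step 6: demand=5,sold=3 ship[1->2]=2 ship[0->1]=2 prod=3 -> [14 6 2]
Step 7: demand=5,sold=2 ship[1->2]=2 ship[0->1]=2 prod=3 -> [15 6 2]
Step 8: demand=5,sold=2 ship[1->2]=2 ship[0->1]=2 prod=3 -> [16 6 2]
Step 9: demand=5,sold=2 ship[1->2]=2 ship[0->1]=2 prod=3 -> [17 6 2]
Step 10: demand=5,sold=2 ship[1->2]=2 ship[0->1]=2 prod=3 -> [18 6 2]
Step 11: demand=5,sold=2 ship[1->2]=2 ship[0->1]=2 prod=3 -> [19 6 2]
Step 12: demand=5,sold=2 ship[1->2]=2 ship[0->1]=2 prod=3 -> [20 6 2]
First stockout at step 6

6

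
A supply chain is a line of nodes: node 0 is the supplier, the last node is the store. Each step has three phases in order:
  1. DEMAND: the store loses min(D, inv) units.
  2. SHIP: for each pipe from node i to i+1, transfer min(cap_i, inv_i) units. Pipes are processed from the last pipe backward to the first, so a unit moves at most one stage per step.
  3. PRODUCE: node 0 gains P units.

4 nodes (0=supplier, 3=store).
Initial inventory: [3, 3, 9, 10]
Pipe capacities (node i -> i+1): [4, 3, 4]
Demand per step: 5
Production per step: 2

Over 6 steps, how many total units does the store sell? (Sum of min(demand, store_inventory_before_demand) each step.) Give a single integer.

Step 1: sold=5 (running total=5) -> [2 3 8 9]
Step 2: sold=5 (running total=10) -> [2 2 7 8]
Step 3: sold=5 (running total=15) -> [2 2 5 7]
Step 4: sold=5 (running total=20) -> [2 2 3 6]
Step 5: sold=5 (running total=25) -> [2 2 2 4]
Step 6: sold=4 (running total=29) -> [2 2 2 2]

Answer: 29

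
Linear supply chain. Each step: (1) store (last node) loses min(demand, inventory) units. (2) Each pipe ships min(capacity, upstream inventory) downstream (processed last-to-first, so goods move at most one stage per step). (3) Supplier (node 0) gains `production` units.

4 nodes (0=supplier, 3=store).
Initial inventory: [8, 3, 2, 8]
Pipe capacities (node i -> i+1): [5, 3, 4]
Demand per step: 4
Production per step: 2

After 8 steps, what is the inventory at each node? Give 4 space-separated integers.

Step 1: demand=4,sold=4 ship[2->3]=2 ship[1->2]=3 ship[0->1]=5 prod=2 -> inv=[5 5 3 6]
Step 2: demand=4,sold=4 ship[2->3]=3 ship[1->2]=3 ship[0->1]=5 prod=2 -> inv=[2 7 3 5]
Step 3: demand=4,sold=4 ship[2->3]=3 ship[1->2]=3 ship[0->1]=2 prod=2 -> inv=[2 6 3 4]
Step 4: demand=4,sold=4 ship[2->3]=3 ship[1->2]=3 ship[0->1]=2 prod=2 -> inv=[2 5 3 3]
Step 5: demand=4,sold=3 ship[2->3]=3 ship[1->2]=3 ship[0->1]=2 prod=2 -> inv=[2 4 3 3]
Step 6: demand=4,sold=3 ship[2->3]=3 ship[1->2]=3 ship[0->1]=2 prod=2 -> inv=[2 3 3 3]
Step 7: demand=4,sold=3 ship[2->3]=3 ship[1->2]=3 ship[0->1]=2 prod=2 -> inv=[2 2 3 3]
Step 8: demand=4,sold=3 ship[2->3]=3 ship[1->2]=2 ship[0->1]=2 prod=2 -> inv=[2 2 2 3]

2 2 2 3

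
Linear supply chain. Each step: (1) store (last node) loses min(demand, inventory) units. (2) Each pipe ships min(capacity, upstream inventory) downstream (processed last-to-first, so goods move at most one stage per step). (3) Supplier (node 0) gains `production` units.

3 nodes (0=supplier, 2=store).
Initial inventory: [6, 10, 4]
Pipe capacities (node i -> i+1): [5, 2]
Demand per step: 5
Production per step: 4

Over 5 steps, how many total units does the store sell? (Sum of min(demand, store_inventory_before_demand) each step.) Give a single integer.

Answer: 12

Derivation:
Step 1: sold=4 (running total=4) -> [5 13 2]
Step 2: sold=2 (running total=6) -> [4 16 2]
Step 3: sold=2 (running total=8) -> [4 18 2]
Step 4: sold=2 (running total=10) -> [4 20 2]
Step 5: sold=2 (running total=12) -> [4 22 2]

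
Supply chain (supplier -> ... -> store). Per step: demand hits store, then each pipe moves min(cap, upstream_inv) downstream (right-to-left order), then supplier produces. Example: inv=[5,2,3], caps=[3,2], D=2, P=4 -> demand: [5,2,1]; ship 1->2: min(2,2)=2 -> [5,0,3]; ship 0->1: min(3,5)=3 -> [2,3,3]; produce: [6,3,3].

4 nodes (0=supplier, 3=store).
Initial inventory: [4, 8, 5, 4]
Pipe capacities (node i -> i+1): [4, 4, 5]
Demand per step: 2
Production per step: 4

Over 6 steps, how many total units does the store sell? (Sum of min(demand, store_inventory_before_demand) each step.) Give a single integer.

Step 1: sold=2 (running total=2) -> [4 8 4 7]
Step 2: sold=2 (running total=4) -> [4 8 4 9]
Step 3: sold=2 (running total=6) -> [4 8 4 11]
Step 4: sold=2 (running total=8) -> [4 8 4 13]
Step 5: sold=2 (running total=10) -> [4 8 4 15]
Step 6: sold=2 (running total=12) -> [4 8 4 17]

Answer: 12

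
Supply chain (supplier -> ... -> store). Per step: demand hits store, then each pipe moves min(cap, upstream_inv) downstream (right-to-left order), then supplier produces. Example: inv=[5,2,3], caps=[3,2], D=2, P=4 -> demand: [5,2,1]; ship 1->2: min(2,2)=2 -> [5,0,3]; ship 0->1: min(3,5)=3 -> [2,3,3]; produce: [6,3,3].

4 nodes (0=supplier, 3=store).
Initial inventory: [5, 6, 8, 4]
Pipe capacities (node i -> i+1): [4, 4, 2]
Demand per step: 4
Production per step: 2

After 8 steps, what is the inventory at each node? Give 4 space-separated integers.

Step 1: demand=4,sold=4 ship[2->3]=2 ship[1->2]=4 ship[0->1]=4 prod=2 -> inv=[3 6 10 2]
Step 2: demand=4,sold=2 ship[2->3]=2 ship[1->2]=4 ship[0->1]=3 prod=2 -> inv=[2 5 12 2]
Step 3: demand=4,sold=2 ship[2->3]=2 ship[1->2]=4 ship[0->1]=2 prod=2 -> inv=[2 3 14 2]
Step 4: demand=4,sold=2 ship[2->3]=2 ship[1->2]=3 ship[0->1]=2 prod=2 -> inv=[2 2 15 2]
Step 5: demand=4,sold=2 ship[2->3]=2 ship[1->2]=2 ship[0->1]=2 prod=2 -> inv=[2 2 15 2]
Step 6: demand=4,sold=2 ship[2->3]=2 ship[1->2]=2 ship[0->1]=2 prod=2 -> inv=[2 2 15 2]
Step 7: demand=4,sold=2 ship[2->3]=2 ship[1->2]=2 ship[0->1]=2 prod=2 -> inv=[2 2 15 2]
Step 8: demand=4,sold=2 ship[2->3]=2 ship[1->2]=2 ship[0->1]=2 prod=2 -> inv=[2 2 15 2]

2 2 15 2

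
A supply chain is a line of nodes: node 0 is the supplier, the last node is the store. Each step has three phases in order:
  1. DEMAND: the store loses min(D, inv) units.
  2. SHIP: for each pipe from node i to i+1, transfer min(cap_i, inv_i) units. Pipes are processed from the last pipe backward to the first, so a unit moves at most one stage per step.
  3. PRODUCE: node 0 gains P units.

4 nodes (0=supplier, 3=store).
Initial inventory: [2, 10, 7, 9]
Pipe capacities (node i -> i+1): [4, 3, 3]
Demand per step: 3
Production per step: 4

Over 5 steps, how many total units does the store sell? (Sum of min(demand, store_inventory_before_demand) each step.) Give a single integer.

Answer: 15

Derivation:
Step 1: sold=3 (running total=3) -> [4 9 7 9]
Step 2: sold=3 (running total=6) -> [4 10 7 9]
Step 3: sold=3 (running total=9) -> [4 11 7 9]
Step 4: sold=3 (running total=12) -> [4 12 7 9]
Step 5: sold=3 (running total=15) -> [4 13 7 9]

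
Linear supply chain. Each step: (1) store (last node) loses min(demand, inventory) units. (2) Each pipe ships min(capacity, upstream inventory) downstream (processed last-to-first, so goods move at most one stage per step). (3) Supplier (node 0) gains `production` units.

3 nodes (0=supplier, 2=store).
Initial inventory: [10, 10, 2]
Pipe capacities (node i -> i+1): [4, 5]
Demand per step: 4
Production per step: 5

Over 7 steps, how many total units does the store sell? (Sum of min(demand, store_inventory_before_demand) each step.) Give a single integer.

Step 1: sold=2 (running total=2) -> [11 9 5]
Step 2: sold=4 (running total=6) -> [12 8 6]
Step 3: sold=4 (running total=10) -> [13 7 7]
Step 4: sold=4 (running total=14) -> [14 6 8]
Step 5: sold=4 (running total=18) -> [15 5 9]
Step 6: sold=4 (running total=22) -> [16 4 10]
Step 7: sold=4 (running total=26) -> [17 4 10]

Answer: 26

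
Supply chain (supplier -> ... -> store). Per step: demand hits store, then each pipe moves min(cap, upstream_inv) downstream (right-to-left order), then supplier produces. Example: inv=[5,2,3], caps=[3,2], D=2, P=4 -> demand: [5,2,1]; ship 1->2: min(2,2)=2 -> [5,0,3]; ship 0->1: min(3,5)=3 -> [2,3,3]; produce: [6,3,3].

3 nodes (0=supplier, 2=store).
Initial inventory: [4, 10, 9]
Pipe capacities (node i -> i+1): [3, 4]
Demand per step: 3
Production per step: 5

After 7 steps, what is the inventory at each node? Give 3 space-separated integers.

Step 1: demand=3,sold=3 ship[1->2]=4 ship[0->1]=3 prod=5 -> inv=[6 9 10]
Step 2: demand=3,sold=3 ship[1->2]=4 ship[0->1]=3 prod=5 -> inv=[8 8 11]
Step 3: demand=3,sold=3 ship[1->2]=4 ship[0->1]=3 prod=5 -> inv=[10 7 12]
Step 4: demand=3,sold=3 ship[1->2]=4 ship[0->1]=3 prod=5 -> inv=[12 6 13]
Step 5: demand=3,sold=3 ship[1->2]=4 ship[0->1]=3 prod=5 -> inv=[14 5 14]
Step 6: demand=3,sold=3 ship[1->2]=4 ship[0->1]=3 prod=5 -> inv=[16 4 15]
Step 7: demand=3,sold=3 ship[1->2]=4 ship[0->1]=3 prod=5 -> inv=[18 3 16]

18 3 16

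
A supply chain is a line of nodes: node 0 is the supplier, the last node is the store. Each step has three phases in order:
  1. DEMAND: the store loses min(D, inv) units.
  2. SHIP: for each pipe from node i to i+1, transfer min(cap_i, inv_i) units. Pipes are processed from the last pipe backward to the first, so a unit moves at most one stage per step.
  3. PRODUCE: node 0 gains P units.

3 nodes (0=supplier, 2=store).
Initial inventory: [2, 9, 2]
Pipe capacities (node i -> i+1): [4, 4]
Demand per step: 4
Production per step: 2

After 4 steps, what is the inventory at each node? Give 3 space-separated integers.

Step 1: demand=4,sold=2 ship[1->2]=4 ship[0->1]=2 prod=2 -> inv=[2 7 4]
Step 2: demand=4,sold=4 ship[1->2]=4 ship[0->1]=2 prod=2 -> inv=[2 5 4]
Step 3: demand=4,sold=4 ship[1->2]=4 ship[0->1]=2 prod=2 -> inv=[2 3 4]
Step 4: demand=4,sold=4 ship[1->2]=3 ship[0->1]=2 prod=2 -> inv=[2 2 3]

2 2 3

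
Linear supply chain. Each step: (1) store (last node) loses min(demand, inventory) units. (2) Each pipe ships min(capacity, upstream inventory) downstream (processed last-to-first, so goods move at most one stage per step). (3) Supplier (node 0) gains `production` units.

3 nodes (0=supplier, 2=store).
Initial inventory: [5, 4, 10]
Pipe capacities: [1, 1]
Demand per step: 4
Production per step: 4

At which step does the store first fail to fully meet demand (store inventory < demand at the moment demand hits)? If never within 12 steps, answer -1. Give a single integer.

Step 1: demand=4,sold=4 ship[1->2]=1 ship[0->1]=1 prod=4 -> [8 4 7]
Step 2: demand=4,sold=4 ship[1->2]=1 ship[0->1]=1 prod=4 -> [11 4 4]
Step 3: demand=4,sold=4 ship[1->2]=1 ship[0->1]=1 prod=4 -> [14 4 1]
Step 4: demand=4,sold=1 ship[1->2]=1 ship[0->1]=1 prod=4 -> [17 4 1]
Step 5: demand=4,sold=1 ship[1->2]=1 ship[0->1]=1 prod=4 -> [20 4 1]
Step 6: demand=4,sold=1 ship[1->2]=1 ship[0->1]=1 prod=4 -> [23 4 1]
Step 7: demand=4,sold=1 ship[1->2]=1 ship[0->1]=1 prod=4 -> [26 4 1]
Step 8: demand=4,sold=1 ship[1->2]=1 ship[0->1]=1 prod=4 -> [29 4 1]
Step 9: demand=4,sold=1 ship[1->2]=1 ship[0->1]=1 prod=4 -> [32 4 1]
Step 10: demand=4,sold=1 ship[1->2]=1 ship[0->1]=1 prod=4 -> [35 4 1]
Step 11: demand=4,sold=1 ship[1->2]=1 ship[0->1]=1 prod=4 -> [38 4 1]
Step 12: demand=4,sold=1 ship[1->2]=1 ship[0->1]=1 prod=4 -> [41 4 1]
First stockout at step 4

4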